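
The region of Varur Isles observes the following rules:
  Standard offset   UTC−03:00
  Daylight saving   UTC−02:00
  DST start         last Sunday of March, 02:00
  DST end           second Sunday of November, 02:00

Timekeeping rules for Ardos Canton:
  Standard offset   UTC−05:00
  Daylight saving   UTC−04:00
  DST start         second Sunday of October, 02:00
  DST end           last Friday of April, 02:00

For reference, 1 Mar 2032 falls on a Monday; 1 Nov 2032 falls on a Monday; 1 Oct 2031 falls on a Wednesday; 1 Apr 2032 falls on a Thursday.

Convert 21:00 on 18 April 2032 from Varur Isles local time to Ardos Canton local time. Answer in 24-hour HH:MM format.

1 March 2032 is a Monday, so Sundays fall on 7, 14, 21, 28; the last is March 28.
1 November 2032 is a Monday, so the first Sunday is November 7 and the second is November 14.
Daylight saving runs 28 March – 14 November; 18 April 2032 is inside that window, so Varur Isles is at UTC−02:00.
21:00 Varur Isles + 2h = 23:00 UTC.
1 October 2031 is a Wednesday, so the first Sunday is October 5 and the second is October 12.
1 April 2032 is a Thursday, so Fridays fall on 2, 9, 16, 23, 30; the last is April 30.
At the standard offset (UTC−05:00), 23:00 UTC − 5h = 18:00 Ardos Canton standard time.
Daylight saving runs 12 October 2031 – 30 April 2032; the standard-time date in Ardos Canton, 18 April 2032, is inside that window, so Ardos Canton is at UTC−04:00.
23:00 UTC − 4h = 19:00 Ardos Canton.

19:00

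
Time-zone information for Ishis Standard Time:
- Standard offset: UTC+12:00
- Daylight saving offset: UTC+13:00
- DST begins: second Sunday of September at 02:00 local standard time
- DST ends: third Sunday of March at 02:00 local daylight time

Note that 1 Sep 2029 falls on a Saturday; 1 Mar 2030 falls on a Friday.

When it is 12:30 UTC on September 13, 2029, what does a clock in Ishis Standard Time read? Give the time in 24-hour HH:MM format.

01:30

1 September 2029 is a Saturday, so the first Sunday is September 2 and the second is September 9.
1 March 2030 is a Friday, so the first Sunday is March 3 and the third is March 17.
At the standard offset (UTC+12:00), 12:30 UTC + 12h = 00:30 Ishis Standard Time standard time (rolling into the next day, 14 September 2029).
The standard-time date in Ishis Standard Time, September 14, 2029, lies within the daylight-saving period (9 September 2029 – 17 March 2030), so Ishis Standard Time is on daylight time, UTC+13:00.
12:30 UTC + 13h = 01:30 local (rolling into the next day, 14 September 2029).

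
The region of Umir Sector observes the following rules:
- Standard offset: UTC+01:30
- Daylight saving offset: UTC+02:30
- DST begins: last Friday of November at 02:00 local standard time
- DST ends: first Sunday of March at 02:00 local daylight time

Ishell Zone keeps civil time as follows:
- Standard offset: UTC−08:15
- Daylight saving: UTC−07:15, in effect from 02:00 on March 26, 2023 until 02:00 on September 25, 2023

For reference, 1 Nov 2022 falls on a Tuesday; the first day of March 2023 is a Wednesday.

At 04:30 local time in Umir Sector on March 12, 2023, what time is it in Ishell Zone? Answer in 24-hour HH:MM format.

18:45

1 November 2022 is a Tuesday, so Fridays fall on 4, 11, 18, 25; the last is November 25.
1 March 2023 is a Wednesday, so the first Sunday is March 5.
Daylight saving runs 25 November 2022 – 5 March 2023; March 12, 2023 is outside that window, so Umir Sector is on standard time at UTC+01:30.
04:30 Umir Sector − 1h30m = 03:00 UTC.
At the standard offset (UTC−08:15), 03:00 UTC − 8h15m = 18:45 Ishell Zone standard time (rolling into the previous day, 11 March 2023).
The standard-time date in Ishell Zone, March 11, 2023, is outside the daylight-saving period (26 March – 25 September), so Ishell Zone is on standard time, UTC−08:15.
03:00 UTC − 8h15m = 18:45 Ishell Zone (rolling into the previous day, 11 March 2023).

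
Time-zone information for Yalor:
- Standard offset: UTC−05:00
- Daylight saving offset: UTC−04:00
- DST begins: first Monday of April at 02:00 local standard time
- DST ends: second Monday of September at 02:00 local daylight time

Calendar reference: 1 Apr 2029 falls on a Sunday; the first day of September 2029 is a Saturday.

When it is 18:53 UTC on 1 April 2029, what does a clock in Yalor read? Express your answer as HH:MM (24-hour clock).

13:53

1 April 2029 is a Sunday, so the first Monday is April 2.
1 September 2029 is a Saturday, so the first Monday is September 3 and the second is September 10.
At the standard offset (UTC−05:00), 18:53 UTC − 5h = 13:53 Yalor standard time.
Daylight saving runs 2 April – 10 September; the standard-time date in Yalor, 1 April 2029, is outside that window, so Yalor is on standard time at UTC−05:00.
18:53 UTC − 5h = 13:53 local.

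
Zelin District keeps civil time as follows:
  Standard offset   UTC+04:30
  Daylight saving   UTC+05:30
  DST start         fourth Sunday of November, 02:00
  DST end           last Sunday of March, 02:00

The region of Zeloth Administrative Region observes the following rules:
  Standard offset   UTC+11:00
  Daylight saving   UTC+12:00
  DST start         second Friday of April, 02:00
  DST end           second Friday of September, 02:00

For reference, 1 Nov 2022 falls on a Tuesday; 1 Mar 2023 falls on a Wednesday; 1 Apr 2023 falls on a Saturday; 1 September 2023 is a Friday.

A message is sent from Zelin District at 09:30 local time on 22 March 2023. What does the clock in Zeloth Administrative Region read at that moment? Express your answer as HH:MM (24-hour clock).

15:00

1 November 2022 is a Tuesday, so the first Sunday is November 6 and the fourth is November 27.
1 March 2023 is a Wednesday, so Sundays fall on 5, 12, 19, 26; the last is March 26.
22 March 2023 lies within the daylight-saving period (27 November 2022 – 26 March 2023), so Zelin District is on daylight time, UTC+05:30.
09:30 Zelin District − 5h30m = 04:00 UTC.
1 April 2023 is a Saturday, so the first Friday is April 7 and the second is April 14.
1 September 2023 is a Friday, so the first Friday is September 1 and the second is September 8.
At the standard offset (UTC+11:00), 04:00 UTC + 11h = 15:00 Zeloth Administrative Region standard time.
The standard-time date in Zeloth Administrative Region, 22 March 2023, is outside the daylight-saving period (14 April – 8 September), so Zeloth Administrative Region is on standard time, UTC+11:00.
04:00 UTC + 11h = 15:00 Zeloth Administrative Region.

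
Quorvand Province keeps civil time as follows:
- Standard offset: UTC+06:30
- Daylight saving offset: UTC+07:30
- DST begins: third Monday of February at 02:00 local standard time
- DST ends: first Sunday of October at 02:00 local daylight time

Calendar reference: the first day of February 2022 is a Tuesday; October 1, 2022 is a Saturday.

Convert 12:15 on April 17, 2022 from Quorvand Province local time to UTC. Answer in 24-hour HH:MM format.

1 February 2022 is a Tuesday, so the first Monday is February 7 and the third is February 21.
1 October 2022 is a Saturday, so the first Sunday is October 2.
Daylight saving runs 21 February – 2 October; April 17, 2022 is inside that window, so Quorvand Province is at UTC+07:30.
12:15 local − 7h30m = 04:45 UTC.

04:45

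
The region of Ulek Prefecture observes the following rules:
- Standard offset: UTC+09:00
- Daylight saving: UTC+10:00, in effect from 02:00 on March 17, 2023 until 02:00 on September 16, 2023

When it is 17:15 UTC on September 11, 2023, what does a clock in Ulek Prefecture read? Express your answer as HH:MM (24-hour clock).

03:15

At the standard offset (UTC+09:00), 17:15 UTC + 9h = 02:15 Ulek Prefecture standard time (rolling into the next day, 12 September 2023).
The standard-time date in Ulek Prefecture, September 12, 2023, lies within the daylight-saving period (17 March – 16 September), so Ulek Prefecture is on daylight time, UTC+10:00.
17:15 UTC + 10h = 03:15 local (rolling into the next day, 12 September 2023).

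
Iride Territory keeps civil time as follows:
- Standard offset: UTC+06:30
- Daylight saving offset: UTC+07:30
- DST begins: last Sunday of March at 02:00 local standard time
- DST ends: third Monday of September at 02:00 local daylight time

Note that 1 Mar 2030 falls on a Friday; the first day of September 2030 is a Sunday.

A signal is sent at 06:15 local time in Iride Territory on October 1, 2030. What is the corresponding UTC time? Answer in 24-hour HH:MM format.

1 March 2030 is a Friday, so Sundays fall on 3, 10, 17, 24, 31; the last is March 31.
1 September 2030 is a Sunday, so the first Monday is September 2 and the third is September 16.
October 1, 2030 is outside the daylight-saving period (31 March – 16 September), so Iride Territory is on standard time, UTC+06:30.
06:15 local − 6h30m = 23:45 UTC (rolling into the previous day, 30 September 2030).

23:45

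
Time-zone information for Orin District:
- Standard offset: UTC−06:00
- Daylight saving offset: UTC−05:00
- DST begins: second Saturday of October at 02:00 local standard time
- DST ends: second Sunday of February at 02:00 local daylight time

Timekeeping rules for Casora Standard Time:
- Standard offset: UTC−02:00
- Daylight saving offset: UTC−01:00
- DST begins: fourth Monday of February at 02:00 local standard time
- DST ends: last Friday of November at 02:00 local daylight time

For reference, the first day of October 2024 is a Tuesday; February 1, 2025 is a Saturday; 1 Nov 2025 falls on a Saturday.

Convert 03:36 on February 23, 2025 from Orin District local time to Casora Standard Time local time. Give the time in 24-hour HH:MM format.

1 October 2024 is a Tuesday, so the first Saturday is October 5 and the second is October 12.
1 February 2025 is a Saturday, so the first Sunday is February 2 and the second is February 9.
February 23, 2025 is outside the daylight-saving period (12 October 2024 – 9 February 2025), so Orin District is on standard time, UTC−06:00.
03:36 Orin District + 6h = 09:36 UTC.
1 February 2025 is a Saturday, so the first Monday is February 3 and the fourth is February 24.
1 November 2025 is a Saturday, so Fridays fall on 7, 14, 21, 28; the last is November 28.
At the standard offset (UTC−02:00), 09:36 UTC − 2h = 07:36 Casora Standard Time standard time.
The standard-time date in Casora Standard Time, February 23, 2025, does not fall between 24 February and 28 November, so daylight saving is not in effect and Casora Standard Time is at UTC−02:00.
09:36 UTC − 2h = 07:36 Casora Standard Time.

07:36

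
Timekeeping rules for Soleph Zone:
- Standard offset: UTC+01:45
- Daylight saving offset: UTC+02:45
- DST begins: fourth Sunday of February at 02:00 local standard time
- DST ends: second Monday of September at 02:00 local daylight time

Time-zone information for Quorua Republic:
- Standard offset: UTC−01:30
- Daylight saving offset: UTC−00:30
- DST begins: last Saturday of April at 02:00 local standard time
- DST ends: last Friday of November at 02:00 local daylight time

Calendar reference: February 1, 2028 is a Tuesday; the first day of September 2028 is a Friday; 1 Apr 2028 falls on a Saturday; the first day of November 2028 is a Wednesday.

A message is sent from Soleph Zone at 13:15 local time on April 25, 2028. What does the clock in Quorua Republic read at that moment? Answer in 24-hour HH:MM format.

1 February 2028 is a Tuesday, so the first Sunday is February 6 and the fourth is February 27.
1 September 2028 is a Friday, so the first Monday is September 4 and the second is September 11.
Daylight saving runs 27 February – 11 September; April 25, 2028 is inside that window, so Soleph Zone is at UTC+02:45.
13:15 Soleph Zone − 2h45m = 10:30 UTC.
1 April 2028 is a Saturday, so Saturdays fall on 1, 8, 15, 22, 29; the last is April 29.
1 November 2028 is a Wednesday, so Fridays fall on 3, 10, 17, 24; the last is November 24.
At the standard offset (UTC−01:30), 10:30 UTC − 1h30m = 09:00 Quorua Republic standard time.
The standard-time date in Quorua Republic, April 25, 2028, is outside the daylight-saving period (29 April – 24 November), so Quorua Republic is on standard time, UTC−01:30.
10:30 UTC − 1h30m = 09:00 Quorua Republic.

09:00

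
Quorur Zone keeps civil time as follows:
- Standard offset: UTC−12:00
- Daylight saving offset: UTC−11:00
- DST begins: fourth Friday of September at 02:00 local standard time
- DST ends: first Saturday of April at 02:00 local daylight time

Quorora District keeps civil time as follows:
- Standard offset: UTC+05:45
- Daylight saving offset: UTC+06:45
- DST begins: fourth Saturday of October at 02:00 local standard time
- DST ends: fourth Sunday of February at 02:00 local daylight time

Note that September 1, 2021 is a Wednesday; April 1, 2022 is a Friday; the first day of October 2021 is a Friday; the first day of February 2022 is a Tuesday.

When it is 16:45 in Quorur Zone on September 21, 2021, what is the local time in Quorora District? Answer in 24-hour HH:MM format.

1 September 2021 is a Wednesday, so the first Friday is September 3 and the fourth is September 24.
1 April 2022 is a Friday, so the first Saturday is April 2.
Daylight saving runs 24 September 2021 – 2 April 2022; September 21, 2021 is outside that window, so Quorur Zone is on standard time at UTC−12:00.
16:45 Quorur Zone + 12h = 04:45 UTC (rolling into the next day, 22 September 2021).
1 October 2021 is a Friday, so the first Saturday is October 2 and the fourth is October 23.
1 February 2022 is a Tuesday, so the first Sunday is February 6 and the fourth is February 27.
At the standard offset (UTC+05:45), 04:45 UTC + 5h45m = 10:30 Quorora District standard time.
The standard-time date in Quorora District, September 22, 2021, does not fall between 23 October 2021 and 27 February 2022, so daylight saving is not in effect and Quorora District is at UTC+05:45.
04:45 UTC + 5h45m = 10:30 Quorora District.

10:30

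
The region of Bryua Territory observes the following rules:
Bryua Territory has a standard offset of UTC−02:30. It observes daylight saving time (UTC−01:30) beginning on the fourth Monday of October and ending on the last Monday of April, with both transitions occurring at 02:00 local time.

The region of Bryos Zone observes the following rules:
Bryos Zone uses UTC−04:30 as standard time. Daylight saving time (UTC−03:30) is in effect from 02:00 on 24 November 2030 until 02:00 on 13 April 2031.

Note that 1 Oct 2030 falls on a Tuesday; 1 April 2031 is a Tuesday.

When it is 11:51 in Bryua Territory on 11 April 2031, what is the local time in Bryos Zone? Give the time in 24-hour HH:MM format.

1 October 2030 is a Tuesday, so the first Monday is October 7 and the fourth is October 28.
1 April 2031 is a Tuesday, so Mondays fall on 7, 14, 21, 28; the last is April 28.
11 April 2031 lies within the daylight-saving period (28 October 2030 – 28 April 2031), so Bryua Territory is on daylight time, UTC−01:30.
11:51 Bryua Territory + 1h30m = 13:21 UTC.
At the standard offset (UTC−04:30), 13:21 UTC − 4h30m = 08:51 Bryos Zone standard time.
The standard-time date in Bryos Zone, 11 April 2031, falls between 24 November 2030 and 13 April 2031, so daylight saving is in effect and Bryos Zone is at UTC−03:30.
13:21 UTC − 3h30m = 09:51 Bryos Zone.

09:51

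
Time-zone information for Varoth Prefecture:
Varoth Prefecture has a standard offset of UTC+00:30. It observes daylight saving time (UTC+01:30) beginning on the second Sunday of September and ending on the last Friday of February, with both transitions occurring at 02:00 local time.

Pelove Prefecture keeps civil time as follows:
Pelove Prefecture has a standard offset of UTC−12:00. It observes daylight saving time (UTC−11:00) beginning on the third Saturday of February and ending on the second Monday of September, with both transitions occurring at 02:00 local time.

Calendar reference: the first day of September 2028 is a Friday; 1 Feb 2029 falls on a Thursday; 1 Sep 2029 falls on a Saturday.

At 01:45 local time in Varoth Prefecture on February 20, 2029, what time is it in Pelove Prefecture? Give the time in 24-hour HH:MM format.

1 September 2028 is a Friday, so the first Sunday is September 3 and the second is September 10.
1 February 2029 is a Thursday, so Fridays fall on 2, 9, 16, 23; the last is February 23.
February 20, 2029 falls between 10 September 2028 and 23 February 2029, so daylight saving is in effect and Varoth Prefecture is at UTC+01:30.
01:45 Varoth Prefecture − 1h30m = 00:15 UTC.
1 February 2029 is a Thursday, so the first Saturday is February 3 and the third is February 17.
1 September 2029 is a Saturday, so the first Monday is September 3 and the second is September 10.
At the standard offset (UTC−12:00), 00:15 UTC − 12h = 12:15 Pelove Prefecture standard time (rolling into the previous day, 19 February 2029).
Daylight saving runs 17 February – 10 September; the standard-time date in Pelove Prefecture, February 19, 2029, is inside that window, so Pelove Prefecture is at UTC−11:00.
00:15 UTC − 11h = 13:15 Pelove Prefecture (rolling into the previous day, 19 February 2029).

13:15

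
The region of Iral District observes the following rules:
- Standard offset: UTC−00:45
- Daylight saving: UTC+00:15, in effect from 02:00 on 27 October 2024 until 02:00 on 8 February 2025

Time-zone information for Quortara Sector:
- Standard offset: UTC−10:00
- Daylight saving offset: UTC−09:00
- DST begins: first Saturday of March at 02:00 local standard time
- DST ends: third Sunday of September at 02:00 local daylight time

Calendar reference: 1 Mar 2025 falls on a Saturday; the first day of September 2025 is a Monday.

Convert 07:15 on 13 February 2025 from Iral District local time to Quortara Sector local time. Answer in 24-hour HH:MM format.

22:00

13 February 2025 is outside the daylight-saving period (27 October 2024 – 8 February 2025), so Iral District is on standard time, UTC−00:45.
07:15 Iral District + 0h45m = 08:00 UTC.
1 March 2025 is a Saturday, so the first Saturday is March 1.
1 September 2025 is a Monday, so the first Sunday is September 7 and the third is September 21.
At the standard offset (UTC−10:00), 08:00 UTC − 10h = 22:00 Quortara Sector standard time (rolling into the previous day, 12 February 2025).
The standard-time date in Quortara Sector, 12 February 2025, does not fall between 1 March and 21 September, so daylight saving is not in effect and Quortara Sector is at UTC−10:00.
08:00 UTC − 10h = 22:00 Quortara Sector (rolling into the previous day, 12 February 2025).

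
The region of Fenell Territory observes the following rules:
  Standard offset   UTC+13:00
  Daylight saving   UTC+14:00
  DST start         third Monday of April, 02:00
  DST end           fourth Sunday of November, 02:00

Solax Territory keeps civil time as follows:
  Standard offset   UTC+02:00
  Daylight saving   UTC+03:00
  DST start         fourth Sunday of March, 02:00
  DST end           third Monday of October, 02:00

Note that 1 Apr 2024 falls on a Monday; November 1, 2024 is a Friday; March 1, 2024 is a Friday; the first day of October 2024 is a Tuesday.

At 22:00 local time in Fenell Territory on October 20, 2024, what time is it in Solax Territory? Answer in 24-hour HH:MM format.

11:00

1 April 2024 is a Monday, so the first Monday is April 1 and the third is April 15.
1 November 2024 is a Friday, so the first Sunday is November 3 and the fourth is November 24.
October 20, 2024 lies within the daylight-saving period (15 April – 24 November), so Fenell Territory is on daylight time, UTC+14:00.
22:00 Fenell Territory − 14h = 08:00 UTC.
1 March 2024 is a Friday, so the first Sunday is March 3 and the fourth is March 24.
1 October 2024 is a Tuesday, so the first Monday is October 7 and the third is October 21.
At the standard offset (UTC+02:00), 08:00 UTC + 2h = 10:00 Solax Territory standard time.
The standard-time date in Solax Territory, October 20, 2024, lies within the daylight-saving period (24 March – 21 October), so Solax Territory is on daylight time, UTC+03:00.
08:00 UTC + 3h = 11:00 Solax Territory.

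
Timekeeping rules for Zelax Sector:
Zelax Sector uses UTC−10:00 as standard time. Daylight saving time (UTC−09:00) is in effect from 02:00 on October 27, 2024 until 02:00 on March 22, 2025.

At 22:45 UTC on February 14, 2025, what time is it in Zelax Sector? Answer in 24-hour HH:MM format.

At the standard offset (UTC−10:00), 22:45 UTC − 10h = 12:45 Zelax Sector standard time.
Daylight saving runs 27 October 2024 – 22 March 2025; the standard-time date in Zelax Sector, February 14, 2025, is inside that window, so Zelax Sector is at UTC−09:00.
22:45 UTC − 9h = 13:45 local.

13:45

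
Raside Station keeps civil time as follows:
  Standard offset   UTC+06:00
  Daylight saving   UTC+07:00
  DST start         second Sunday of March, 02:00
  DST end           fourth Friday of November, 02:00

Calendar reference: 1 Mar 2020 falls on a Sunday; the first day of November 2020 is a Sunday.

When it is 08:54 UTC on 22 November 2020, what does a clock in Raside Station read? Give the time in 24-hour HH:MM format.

1 March 2020 is a Sunday, so the first Sunday is March 1 and the second is March 8.
1 November 2020 is a Sunday, so the first Friday is November 6 and the fourth is November 27.
At the standard offset (UTC+06:00), 08:54 UTC + 6h = 14:54 Raside Station standard time.
Daylight saving runs 8 March – 27 November; the standard-time date in Raside Station, 22 November 2020, is inside that window, so Raside Station is at UTC+07:00.
08:54 UTC + 7h = 15:54 local.

15:54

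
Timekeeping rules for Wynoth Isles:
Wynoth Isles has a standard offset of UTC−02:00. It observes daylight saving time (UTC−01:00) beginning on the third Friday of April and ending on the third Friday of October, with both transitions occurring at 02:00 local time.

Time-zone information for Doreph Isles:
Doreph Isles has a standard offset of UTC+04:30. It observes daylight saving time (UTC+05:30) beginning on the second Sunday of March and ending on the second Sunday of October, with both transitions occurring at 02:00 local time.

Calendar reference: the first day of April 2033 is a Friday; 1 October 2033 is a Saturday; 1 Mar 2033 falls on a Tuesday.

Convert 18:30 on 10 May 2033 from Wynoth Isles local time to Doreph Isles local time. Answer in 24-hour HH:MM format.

1 April 2033 is a Friday, so the first Friday is April 1 and the third is April 15.
1 October 2033 is a Saturday, so the first Friday is October 7 and the third is October 21.
10 May 2033 falls between 15 April and 21 October, so daylight saving is in effect and Wynoth Isles is at UTC−01:00.
18:30 Wynoth Isles + 1h = 19:30 UTC.
1 March 2033 is a Tuesday, so the first Sunday is March 6 and the second is March 13.
1 October 2033 is a Saturday, so the first Sunday is October 2 and the second is October 9.
At the standard offset (UTC+04:30), 19:30 UTC + 4h30m = 00:00 Doreph Isles standard time (rolling into the next day, 11 May 2033).
Daylight saving runs 13 March – 9 October; the standard-time date in Doreph Isles, 11 May 2033, is inside that window, so Doreph Isles is at UTC+05:30.
19:30 UTC + 5h30m = 01:00 Doreph Isles (rolling into the next day, 11 May 2033).

01:00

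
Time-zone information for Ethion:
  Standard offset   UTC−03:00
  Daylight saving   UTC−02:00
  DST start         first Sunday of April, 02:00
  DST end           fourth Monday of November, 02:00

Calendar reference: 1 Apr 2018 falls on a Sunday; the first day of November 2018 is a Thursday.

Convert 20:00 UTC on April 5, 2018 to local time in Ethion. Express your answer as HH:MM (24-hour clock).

18:00

1 April 2018 is a Sunday, so the first Sunday is April 1.
1 November 2018 is a Thursday, so the first Monday is November 5 and the fourth is November 26.
At the standard offset (UTC−03:00), 20:00 UTC − 3h = 17:00 Ethion standard time.
The standard-time date in Ethion, April 5, 2018, lies within the daylight-saving period (1 April – 26 November), so Ethion is on daylight time, UTC−02:00.
20:00 UTC − 2h = 18:00 local.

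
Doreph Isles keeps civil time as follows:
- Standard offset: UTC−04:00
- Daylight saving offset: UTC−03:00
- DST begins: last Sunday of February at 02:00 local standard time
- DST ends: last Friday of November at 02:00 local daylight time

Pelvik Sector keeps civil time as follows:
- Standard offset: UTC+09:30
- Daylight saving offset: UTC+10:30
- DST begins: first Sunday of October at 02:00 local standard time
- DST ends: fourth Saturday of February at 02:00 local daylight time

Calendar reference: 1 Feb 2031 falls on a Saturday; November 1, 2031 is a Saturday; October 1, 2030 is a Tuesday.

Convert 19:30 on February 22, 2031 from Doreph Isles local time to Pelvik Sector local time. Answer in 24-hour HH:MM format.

09:00

1 February 2031 is a Saturday, so Sundays fall on 2, 9, 16, 23; the last is February 23.
1 November 2031 is a Saturday, so Fridays fall on 7, 14, 21, 28; the last is November 28.
February 22, 2031 does not fall between 23 February and 28 November, so daylight saving is not in effect and Doreph Isles is at UTC−04:00.
19:30 Doreph Isles + 4h = 23:30 UTC.
1 October 2030 is a Tuesday, so the first Sunday is October 6.
1 February 2031 is a Saturday, so the first Saturday is February 1 and the fourth is February 22.
At the standard offset (UTC+09:30), 23:30 UTC + 9h30m = 09:00 Pelvik Sector standard time (rolling into the next day, 23 February 2031).
The standard-time date in Pelvik Sector, February 23, 2031, is outside the daylight-saving period (6 October 2030 – 22 February 2031), so Pelvik Sector is on standard time, UTC+09:30.
23:30 UTC + 9h30m = 09:00 Pelvik Sector (rolling into the next day, 23 February 2031).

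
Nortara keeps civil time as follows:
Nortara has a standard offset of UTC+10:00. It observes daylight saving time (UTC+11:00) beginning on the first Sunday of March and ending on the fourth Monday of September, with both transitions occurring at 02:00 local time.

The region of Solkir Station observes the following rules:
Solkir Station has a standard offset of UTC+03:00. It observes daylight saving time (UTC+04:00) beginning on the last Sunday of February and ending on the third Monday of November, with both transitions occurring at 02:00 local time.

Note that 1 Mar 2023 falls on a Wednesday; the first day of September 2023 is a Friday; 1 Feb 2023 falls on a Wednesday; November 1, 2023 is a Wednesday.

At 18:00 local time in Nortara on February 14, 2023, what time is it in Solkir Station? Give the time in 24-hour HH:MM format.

1 March 2023 is a Wednesday, so the first Sunday is March 5.
1 September 2023 is a Friday, so the first Monday is September 4 and the fourth is September 25.
February 14, 2023 does not fall between 5 March and 25 September, so daylight saving is not in effect and Nortara is at UTC+10:00.
18:00 Nortara − 10h = 08:00 UTC.
1 February 2023 is a Wednesday, so Sundays fall on 5, 12, 19, 26; the last is February 26.
1 November 2023 is a Wednesday, so the first Monday is November 6 and the third is November 20.
At the standard offset (UTC+03:00), 08:00 UTC + 3h = 11:00 Solkir Station standard time.
The standard-time date in Solkir Station, February 14, 2023, does not fall between 26 February and 20 November, so daylight saving is not in effect and Solkir Station is at UTC+03:00.
08:00 UTC + 3h = 11:00 Solkir Station.

11:00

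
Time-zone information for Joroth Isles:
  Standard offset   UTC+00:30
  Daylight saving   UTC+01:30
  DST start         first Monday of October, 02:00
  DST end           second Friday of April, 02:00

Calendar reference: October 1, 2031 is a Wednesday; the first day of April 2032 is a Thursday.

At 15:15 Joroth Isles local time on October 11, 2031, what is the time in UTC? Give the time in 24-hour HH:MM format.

1 October 2031 is a Wednesday, so the first Monday is October 6.
1 April 2032 is a Thursday, so the first Friday is April 2 and the second is April 9.
October 11, 2031 falls between 6 October 2031 and 9 April 2032, so daylight saving is in effect and Joroth Isles is at UTC+01:30.
15:15 local − 1h30m = 13:45 UTC.

13:45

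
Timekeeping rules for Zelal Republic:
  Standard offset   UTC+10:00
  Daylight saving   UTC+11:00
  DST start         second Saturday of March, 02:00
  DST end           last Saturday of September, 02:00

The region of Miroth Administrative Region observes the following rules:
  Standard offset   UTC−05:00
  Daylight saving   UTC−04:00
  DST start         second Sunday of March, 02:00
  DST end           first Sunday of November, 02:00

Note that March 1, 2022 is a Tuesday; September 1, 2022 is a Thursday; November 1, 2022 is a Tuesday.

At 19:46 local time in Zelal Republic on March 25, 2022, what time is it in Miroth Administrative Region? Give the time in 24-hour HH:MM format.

1 March 2022 is a Tuesday, so the first Saturday is March 5 and the second is March 12.
1 September 2022 is a Thursday, so Saturdays fall on 3, 10, 17, 24; the last is September 24.
Daylight saving runs 12 March – 24 September; March 25, 2022 is inside that window, so Zelal Republic is at UTC+11:00.
19:46 Zelal Republic − 11h = 08:46 UTC.
1 March 2022 is a Tuesday, so the first Sunday is March 6 and the second is March 13.
1 November 2022 is a Tuesday, so the first Sunday is November 6.
At the standard offset (UTC−05:00), 08:46 UTC − 5h = 03:46 Miroth Administrative Region standard time.
The standard-time date in Miroth Administrative Region, March 25, 2022, lies within the daylight-saving period (13 March – 6 November), so Miroth Administrative Region is on daylight time, UTC−04:00.
08:46 UTC − 4h = 04:46 Miroth Administrative Region.

04:46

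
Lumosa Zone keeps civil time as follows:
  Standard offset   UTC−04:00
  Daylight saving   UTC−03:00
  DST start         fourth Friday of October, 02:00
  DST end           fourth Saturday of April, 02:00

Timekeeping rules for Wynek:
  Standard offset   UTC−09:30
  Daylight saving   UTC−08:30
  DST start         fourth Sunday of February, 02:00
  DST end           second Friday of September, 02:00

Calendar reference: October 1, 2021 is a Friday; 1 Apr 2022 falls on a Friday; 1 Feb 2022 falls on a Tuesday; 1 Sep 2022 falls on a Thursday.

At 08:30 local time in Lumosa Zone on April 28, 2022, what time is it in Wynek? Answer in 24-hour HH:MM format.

1 October 2021 is a Friday, so the first Friday is October 1 and the fourth is October 22.
1 April 2022 is a Friday, so the first Saturday is April 2 and the fourth is April 23.
April 28, 2022 is outside the daylight-saving period (22 October 2021 – 23 April 2022), so Lumosa Zone is on standard time, UTC−04:00.
08:30 Lumosa Zone + 4h = 12:30 UTC.
1 February 2022 is a Tuesday, so the first Sunday is February 6 and the fourth is February 27.
1 September 2022 is a Thursday, so the first Friday is September 2 and the second is September 9.
At the standard offset (UTC−09:30), 12:30 UTC − 9h30m = 03:00 Wynek standard time.
The standard-time date in Wynek, April 28, 2022, falls between 27 February and 9 September, so daylight saving is in effect and Wynek is at UTC−08:30.
12:30 UTC − 8h30m = 04:00 Wynek.

04:00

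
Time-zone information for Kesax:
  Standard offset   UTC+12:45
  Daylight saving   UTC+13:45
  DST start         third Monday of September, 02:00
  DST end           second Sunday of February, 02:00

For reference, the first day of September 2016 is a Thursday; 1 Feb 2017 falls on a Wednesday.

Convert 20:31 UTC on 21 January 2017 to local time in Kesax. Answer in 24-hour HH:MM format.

10:16

1 September 2016 is a Thursday, so the first Monday is September 5 and the third is September 19.
1 February 2017 is a Wednesday, so the first Sunday is February 5 and the second is February 12.
At the standard offset (UTC+12:45), 20:31 UTC + 12h45m = 09:16 Kesax standard time (rolling into the next day, 22 January 2017).
The standard-time date in Kesax, 22 January 2017, falls between 19 September 2016 and 12 February 2017, so daylight saving is in effect and Kesax is at UTC+13:45.
20:31 UTC + 13h45m = 10:16 local (rolling into the next day, 22 January 2017).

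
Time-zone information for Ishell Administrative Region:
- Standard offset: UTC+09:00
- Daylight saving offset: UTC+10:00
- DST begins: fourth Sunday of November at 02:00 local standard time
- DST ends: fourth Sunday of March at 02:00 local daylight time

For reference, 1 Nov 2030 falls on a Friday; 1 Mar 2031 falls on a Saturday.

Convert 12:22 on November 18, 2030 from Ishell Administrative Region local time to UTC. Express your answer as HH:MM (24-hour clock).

03:22

1 November 2030 is a Friday, so the first Sunday is November 3 and the fourth is November 24.
1 March 2031 is a Saturday, so the first Sunday is March 2 and the fourth is March 23.
Daylight saving runs 24 November 2030 – 23 March 2031; November 18, 2030 is outside that window, so Ishell Administrative Region is on standard time at UTC+09:00.
12:22 local − 9h = 03:22 UTC.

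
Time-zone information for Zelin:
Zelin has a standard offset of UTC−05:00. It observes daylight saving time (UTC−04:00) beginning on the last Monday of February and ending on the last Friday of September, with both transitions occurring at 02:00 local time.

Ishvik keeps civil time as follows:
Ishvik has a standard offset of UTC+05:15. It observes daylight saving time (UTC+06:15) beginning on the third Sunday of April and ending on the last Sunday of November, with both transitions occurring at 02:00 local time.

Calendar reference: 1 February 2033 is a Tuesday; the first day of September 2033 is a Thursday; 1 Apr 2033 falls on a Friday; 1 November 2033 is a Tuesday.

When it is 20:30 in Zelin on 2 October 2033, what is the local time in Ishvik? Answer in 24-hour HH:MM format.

1 February 2033 is a Tuesday, so Mondays fall on 7, 14, 21, 28; the last is February 28.
1 September 2033 is a Thursday, so Fridays fall on 2, 9, 16, 23, 30; the last is September 30.
2 October 2033 does not fall between 28 February and 30 September, so daylight saving is not in effect and Zelin is at UTC−05:00.
20:30 Zelin + 5h = 01:30 UTC (rolling into the next day, 3 October 2033).
1 April 2033 is a Friday, so the first Sunday is April 3 and the third is April 17.
1 November 2033 is a Tuesday, so Sundays fall on 6, 13, 20, 27; the last is November 27.
At the standard offset (UTC+05:15), 01:30 UTC + 5h15m = 06:45 Ishvik standard time.
The standard-time date in Ishvik, 3 October 2033, lies within the daylight-saving period (17 April – 27 November), so Ishvik is on daylight time, UTC+06:15.
01:30 UTC + 6h15m = 07:45 Ishvik.

07:45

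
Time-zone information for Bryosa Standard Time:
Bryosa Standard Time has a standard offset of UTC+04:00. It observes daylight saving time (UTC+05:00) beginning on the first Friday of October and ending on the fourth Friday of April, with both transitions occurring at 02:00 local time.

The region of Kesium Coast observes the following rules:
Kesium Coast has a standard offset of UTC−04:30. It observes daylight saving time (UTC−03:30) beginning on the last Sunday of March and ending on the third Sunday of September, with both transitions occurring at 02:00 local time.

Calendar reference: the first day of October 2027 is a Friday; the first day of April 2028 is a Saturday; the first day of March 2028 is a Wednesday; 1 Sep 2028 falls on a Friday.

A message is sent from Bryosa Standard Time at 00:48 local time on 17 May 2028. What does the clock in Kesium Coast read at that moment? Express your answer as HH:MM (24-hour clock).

1 October 2027 is a Friday, so the first Friday is October 1.
1 April 2028 is a Saturday, so the first Friday is April 7 and the fourth is April 28.
Daylight saving runs 1 October 2027 – 28 April 2028; 17 May 2028 is outside that window, so Bryosa Standard Time is on standard time at UTC+04:00.
00:48 Bryosa Standard Time − 4h = 20:48 UTC (rolling into the previous day, 16 May 2028).
1 March 2028 is a Wednesday, so Sundays fall on 5, 12, 19, 26; the last is March 26.
1 September 2028 is a Friday, so the first Sunday is September 3 and the third is September 17.
At the standard offset (UTC−04:30), 20:48 UTC − 4h30m = 16:18 Kesium Coast standard time.
The standard-time date in Kesium Coast, 16 May 2028, lies within the daylight-saving period (26 March – 17 September), so Kesium Coast is on daylight time, UTC−03:30.
20:48 UTC − 3h30m = 17:18 Kesium Coast.

17:18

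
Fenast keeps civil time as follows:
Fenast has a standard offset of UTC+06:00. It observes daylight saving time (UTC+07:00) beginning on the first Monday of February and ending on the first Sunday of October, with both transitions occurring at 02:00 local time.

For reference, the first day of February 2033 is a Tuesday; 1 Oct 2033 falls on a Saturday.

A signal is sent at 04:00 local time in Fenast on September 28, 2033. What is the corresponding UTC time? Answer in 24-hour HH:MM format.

21:00

1 February 2033 is a Tuesday, so the first Monday is February 7.
1 October 2033 is a Saturday, so the first Sunday is October 2.
September 28, 2033 falls between 7 February and 2 October, so daylight saving is in effect and Fenast is at UTC+07:00.
04:00 local − 7h = 21:00 UTC (rolling into the previous day, 27 September 2033).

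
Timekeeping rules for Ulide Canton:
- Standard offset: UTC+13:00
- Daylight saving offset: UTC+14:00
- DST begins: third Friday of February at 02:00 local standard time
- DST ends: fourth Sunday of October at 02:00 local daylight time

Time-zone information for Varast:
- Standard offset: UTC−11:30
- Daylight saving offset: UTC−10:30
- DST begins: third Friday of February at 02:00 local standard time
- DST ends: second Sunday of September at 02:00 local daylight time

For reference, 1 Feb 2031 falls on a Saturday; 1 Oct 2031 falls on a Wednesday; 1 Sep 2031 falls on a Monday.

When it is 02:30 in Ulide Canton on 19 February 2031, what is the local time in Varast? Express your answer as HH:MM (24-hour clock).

1 February 2031 is a Saturday, so the first Friday is February 7 and the third is February 21.
1 October 2031 is a Wednesday, so the first Sunday is October 5 and the fourth is October 26.
19 February 2031 does not fall between 21 February and 26 October, so daylight saving is not in effect and Ulide Canton is at UTC+13:00.
02:30 Ulide Canton − 13h = 13:30 UTC (rolling into the previous day, 18 February 2031).
1 February 2031 is a Saturday, so the first Friday is February 7 and the third is February 21.
1 September 2031 is a Monday, so the first Sunday is September 7 and the second is September 14.
At the standard offset (UTC−11:30), 13:30 UTC − 11h30m = 02:00 Varast standard time.
The standard-time date in Varast, 18 February 2031, does not fall between 21 February and 14 September, so daylight saving is not in effect and Varast is at UTC−11:30.
13:30 UTC − 11h30m = 02:00 Varast.

02:00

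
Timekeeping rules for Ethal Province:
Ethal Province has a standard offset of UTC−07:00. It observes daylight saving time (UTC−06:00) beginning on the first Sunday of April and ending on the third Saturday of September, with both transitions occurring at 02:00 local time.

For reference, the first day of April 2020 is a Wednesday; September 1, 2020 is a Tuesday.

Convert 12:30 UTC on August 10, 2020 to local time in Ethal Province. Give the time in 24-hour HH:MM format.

1 April 2020 is a Wednesday, so the first Sunday is April 5.
1 September 2020 is a Tuesday, so the first Saturday is September 5 and the third is September 19.
At the standard offset (UTC−07:00), 12:30 UTC − 7h = 05:30 Ethal Province standard time.
Daylight saving runs 5 April – 19 September; the standard-time date in Ethal Province, August 10, 2020, is inside that window, so Ethal Province is at UTC−06:00.
12:30 UTC − 6h = 06:30 local.

06:30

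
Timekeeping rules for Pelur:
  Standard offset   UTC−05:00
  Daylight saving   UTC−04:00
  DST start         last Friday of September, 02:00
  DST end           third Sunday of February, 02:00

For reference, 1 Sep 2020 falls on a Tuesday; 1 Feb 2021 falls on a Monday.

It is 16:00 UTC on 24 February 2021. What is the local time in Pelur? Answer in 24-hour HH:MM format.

11:00

1 September 2020 is a Tuesday, so Fridays fall on 4, 11, 18, 25; the last is September 25.
1 February 2021 is a Monday, so the first Sunday is February 7 and the third is February 21.
At the standard offset (UTC−05:00), 16:00 UTC − 5h = 11:00 Pelur standard time.
The standard-time date in Pelur, 24 February 2021, is outside the daylight-saving period (25 September 2020 – 21 February 2021), so Pelur is on standard time, UTC−05:00.
16:00 UTC − 5h = 11:00 local.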